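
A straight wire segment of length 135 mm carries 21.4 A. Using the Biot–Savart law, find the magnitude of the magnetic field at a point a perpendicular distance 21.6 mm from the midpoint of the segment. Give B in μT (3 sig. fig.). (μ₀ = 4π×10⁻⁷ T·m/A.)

B ≈ 189 μT

For a finite straight segment, B = (μ₀I/4πd)(sinθ₁ + sinθ₂), where θ₁, θ₂ are the angles from the perpendicular to each end.
The perpendicular from the point meets the wire at its midpoint, so each end is L/2 = 0.0675 m away along the wire.
sinθ₁ = 0.0675/√(0.0675²+0.0216²) = 0.9524; sinθ₂ = 0.0675/√(0.0675²+0.0216²) = 0.9524.
B = (4π×10⁻⁷ × 21.4) / (4π × 0.0216) × (0.9524 + 0.9524) = 1.89×10⁻⁴ T.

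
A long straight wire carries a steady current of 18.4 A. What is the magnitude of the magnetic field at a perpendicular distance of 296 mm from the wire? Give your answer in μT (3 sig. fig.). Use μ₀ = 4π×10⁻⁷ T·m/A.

B ≈ 12.4 μT

For an infinitely long straight wire, B = μ₀I/(2πd).
B = (4π×10⁻⁷ × 18.4) / (2π × 0.296) = 1.24×10⁻⁵ T.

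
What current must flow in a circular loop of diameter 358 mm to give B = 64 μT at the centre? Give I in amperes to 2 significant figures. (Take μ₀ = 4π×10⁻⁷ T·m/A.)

I ≈ 18 A

At the centre of a circular loop B = μ₀I/(2R), so I = 2RB/μ₀.
With R = 0.179 m, I = 2 × 0.179 × 6.40×10⁻⁵ / (4π×10⁻⁷) = 18.2 A.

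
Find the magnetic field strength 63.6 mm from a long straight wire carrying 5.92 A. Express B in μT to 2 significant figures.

B ≈ 19 μT

For an infinitely long straight wire, B = μ₀I/(2πd).
B = (4π×10⁻⁷ × 5.92) / (2π × 0.0636) = 1.86×10⁻⁵ T.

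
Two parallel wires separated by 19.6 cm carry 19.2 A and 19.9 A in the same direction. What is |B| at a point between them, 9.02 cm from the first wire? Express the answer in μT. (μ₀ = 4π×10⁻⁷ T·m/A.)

Each long wire gives B = μ₀I/(2πd). Distances are d₁ = 0.0902 m and d₂ = 0.1058 m.
B₁ = 4.26×10⁻⁵ T, B₂ = 3.76×10⁻⁵ T.
Between parallel currents the two contributions point in opposite directions, so they subtract. B = |B₁ − B₂| = |4.26×10⁻⁵ − 3.76×10⁻⁵| = 4.95×10⁻⁶ T.

B ≈ 4.95 μT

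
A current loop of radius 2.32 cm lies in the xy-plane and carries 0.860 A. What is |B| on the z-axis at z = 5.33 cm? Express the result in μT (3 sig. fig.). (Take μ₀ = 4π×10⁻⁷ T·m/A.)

On the axis of a circular loop, B = μ₀IR² / [2(R²+z²)^(3/2)].
R² + z² = (0.0232)² + (0.0533)² = 0.003379 m², and (R²+z²)^(3/2) = 1.96×10⁻⁴ m³.
B = (4π×10⁻⁷ × 0.860 × 0.0005382) / (2 × 1.96×10⁻⁴) = 1.48×10⁻⁶ T.

B ≈ 1.48 μT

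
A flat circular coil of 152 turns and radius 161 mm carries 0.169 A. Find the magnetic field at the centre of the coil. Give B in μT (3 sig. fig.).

For an N-turn flat coil, B = Nμ₀I/(2R) with R = 0.161 m.
B = 152 × 6.60×10⁻⁷ T = 1.00×10⁻⁴ T.

B ≈ 100 μT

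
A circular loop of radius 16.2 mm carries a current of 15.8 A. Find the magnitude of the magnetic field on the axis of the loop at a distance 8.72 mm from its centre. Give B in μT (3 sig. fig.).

B ≈ 418 μT

On the axis of a circular loop, B = μ₀IR² / [2(R²+z²)^(3/2)].
R² + z² = (0.0162)² + (0.00872)² = 0.0003385 m², and (R²+z²)^(3/2) = 6.23×10⁻⁶ m³.
B = (4π×10⁻⁷ × 15.8 × 0.0002624) / (2 × 6.23×10⁻⁶) = 4.18×10⁻⁴ T.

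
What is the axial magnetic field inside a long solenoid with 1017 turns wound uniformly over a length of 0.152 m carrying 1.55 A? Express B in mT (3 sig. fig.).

Inside a long solenoid, B = μ₀nI with n = 6691 turns/m.
B = 4π×10⁻⁷ × 6691 × 1.55 = 1.30×10⁻² T.

B ≈ 13.0 mT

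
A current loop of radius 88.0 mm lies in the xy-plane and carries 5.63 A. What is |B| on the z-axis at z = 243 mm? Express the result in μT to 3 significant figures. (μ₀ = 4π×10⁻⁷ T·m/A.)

On the axis of a circular loop, B = μ₀IR² / [2(R²+z²)^(3/2)].
R² + z² = (0.088)² + (0.243)² = 0.06679 m², and (R²+z²)^(3/2) = 1.73×10⁻² m³.
B = (4π×10⁻⁷ × 5.63 × 0.007744) / (2 × 1.73×10⁻²) = 1.59×10⁻⁶ T.

B ≈ 1.59 μT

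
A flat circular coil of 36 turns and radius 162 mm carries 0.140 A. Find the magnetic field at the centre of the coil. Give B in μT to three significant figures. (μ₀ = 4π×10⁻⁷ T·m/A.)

For an N-turn flat coil, B = Nμ₀I/(2R) with R = 0.162 m.
B = 36 × 5.43×10⁻⁷ T = 1.95×10⁻⁵ T.

B ≈ 19.5 μT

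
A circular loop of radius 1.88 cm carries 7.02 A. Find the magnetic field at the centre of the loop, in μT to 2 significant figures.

B ≈ 230 μT

At the centre of a circular loop the Biot–Savart law gives B = μ₀I/(2R).
B = (4π×10⁻⁷ × 7.02) / (2 × 0.0188) = 2.35×10⁻⁴ T.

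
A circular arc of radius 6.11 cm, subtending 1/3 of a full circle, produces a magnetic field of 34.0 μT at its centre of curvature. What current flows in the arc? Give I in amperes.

I ≈ 9.92 A

For a circular arc, B = μ₀Iφ/(4πR) with φ in radians; here φ = 2.094 rad.
So I = 4πRB/(μ₀φ) = 4π × 0.0611 × 3.40×10⁻⁵ / (4π×10⁻⁷ × 2.094) = 9.92 A.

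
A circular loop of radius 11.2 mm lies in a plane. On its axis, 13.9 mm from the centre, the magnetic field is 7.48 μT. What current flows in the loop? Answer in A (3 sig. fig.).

I ≈ 0.540 A

On the axis of a loop, B = μ₀IR²/[2(R²+z²)^(3/2)], so I = 2B(R²+z²)^(3/2)/(μ₀R²).
R² + z² = 0.0001254 + 0.0001932 = 0.0003187 m²; raised to 3/2 gives 5.69×10⁻⁶ m³.
I = 2 × 7.48×10⁻⁶ × 5.69×10⁻⁶ / (1.26×10⁻⁶ × 0.0001254) = 0.540 A.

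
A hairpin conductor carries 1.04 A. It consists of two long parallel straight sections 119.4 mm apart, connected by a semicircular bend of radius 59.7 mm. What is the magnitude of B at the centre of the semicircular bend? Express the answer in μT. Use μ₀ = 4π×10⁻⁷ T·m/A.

B ≈ 8.96 μT

The semicircular arc contributes B_arc = μ₀I·π/(4πR) = μ₀I/(4R) = 5.47×10⁻⁶ T.
Each semi-infinite lead is at perpendicular distance R = 0.0597 m from the centre, with the perpendicular foot at its near end, so it contributes μ₀I/(4πR); both point the same way, together 3.48×10⁻⁶ T.
Arc and leads all point the same direction: B = 5.47×10⁻⁶ + 3.48×10⁻⁶ = 8.96×10⁻⁶ T.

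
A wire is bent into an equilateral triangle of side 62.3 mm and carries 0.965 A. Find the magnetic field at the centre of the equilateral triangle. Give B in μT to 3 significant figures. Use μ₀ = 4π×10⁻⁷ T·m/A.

Each side is a finite straight segment at perpendicular distance d = a/(2 tan(π/3)) = 0.01798 m from the centre, with end-angles ±π/3.
One side contributes B₁ = (μ₀I/4πd)·2 sin(π/3) = 9.29×10⁻⁶ T.
All 3 sides add in the same direction: B = 3 × 9.29×10⁻⁶ = 2.79×10⁻⁵ T.

B ≈ 27.9 μT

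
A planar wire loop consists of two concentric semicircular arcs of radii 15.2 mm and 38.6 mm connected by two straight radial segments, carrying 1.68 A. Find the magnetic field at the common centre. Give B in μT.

B ≈ 21.0 μT

The radial connectors point toward the centre, so dl × r̂ = 0 and they contribute nothing.
Each semicircle gives μ₀I/(4R): inner arc 3.47×10⁻⁵ T, outer arc 1.37×10⁻⁵ T.
The two arcs carry current in opposite angular senses, so their fields oppose: B = |3.47×10⁻⁵ − 1.37×10⁻⁵| = 2.10×10⁻⁵ T.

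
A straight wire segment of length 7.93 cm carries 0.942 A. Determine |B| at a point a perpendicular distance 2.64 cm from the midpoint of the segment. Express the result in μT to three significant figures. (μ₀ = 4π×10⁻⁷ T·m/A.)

For a finite straight segment, B = (μ₀I/4πd)(sinθ₁ + sinθ₂), where θ₁, θ₂ are the angles from the perpendicular to each end.
The perpendicular from the point meets the wire at its midpoint, so each end is L/2 = 0.03965 m away along the wire.
sinθ₁ = 0.03965/√(0.03965²+0.0264²) = 0.8324; sinθ₂ = 0.03965/√(0.03965²+0.0264²) = 0.8324.
B = (4π×10⁻⁷ × 0.942) / (4π × 0.0264) × (0.8324 + 0.8324) = 5.94×10⁻⁶ T.

B ≈ 5.94 μT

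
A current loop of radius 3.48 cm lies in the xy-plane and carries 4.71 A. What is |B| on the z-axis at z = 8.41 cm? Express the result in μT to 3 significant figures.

On the axis of a circular loop, B = μ₀IR² / [2(R²+z²)^(3/2)].
R² + z² = (0.0348)² + (0.0841)² = 0.008284 m², and (R²+z²)^(3/2) = 7.54×10⁻⁴ m³.
B = (4π×10⁻⁷ × 4.71 × 0.001211) / (2 × 7.54×10⁻⁴) = 4.75×10⁻⁶ T.

B ≈ 4.75 μT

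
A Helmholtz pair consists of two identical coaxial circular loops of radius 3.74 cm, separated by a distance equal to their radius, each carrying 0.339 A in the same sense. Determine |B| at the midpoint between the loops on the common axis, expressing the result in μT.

Each loop contributes B = μ₀IR²/[2(R²+z²)^(3/2)] on the axis, with z measured from that loop.
Loop 1 (z = 0.0187 m): B₁ = 4.08×10⁻⁶ T. Loop 2 (z = 0.0187 m): B₂ = 4.08×10⁻⁶ T.
The fields add: B = B₁ + B₂ = 8.15×10⁻⁶ T.

B ≈ 8.15 μT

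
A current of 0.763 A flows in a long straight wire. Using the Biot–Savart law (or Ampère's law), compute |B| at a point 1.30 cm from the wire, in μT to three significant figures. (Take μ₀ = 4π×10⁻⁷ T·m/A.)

For an infinitely long straight wire, B = μ₀I/(2πd).
B = (4π×10⁻⁷ × 0.763) / (2π × 0.013) = 1.17×10⁻⁵ T.

B ≈ 11.7 μT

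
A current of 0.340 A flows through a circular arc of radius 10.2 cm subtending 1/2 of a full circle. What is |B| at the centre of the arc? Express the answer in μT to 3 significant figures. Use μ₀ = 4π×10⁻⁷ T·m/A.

The Biot–Savart field of a circular arc at its centre is B = μ₀Iφ/(4πR), with φ = 3.142 rad.
B = (4π×10⁻⁷ × 0.340 × 3.142) / (4π × 0.102) = 1.05×10⁻⁶ T.

B ≈ 1.05 μT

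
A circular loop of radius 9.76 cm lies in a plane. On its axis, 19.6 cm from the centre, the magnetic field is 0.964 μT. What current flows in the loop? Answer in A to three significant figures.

I ≈ 1.69 A

On the axis of a loop, B = μ₀IR²/[2(R²+z²)^(3/2)], so I = 2B(R²+z²)^(3/2)/(μ₀R²).
R² + z² = 0.009526 + 0.03842 = 0.04794 m²; raised to 3/2 gives 1.05×10⁻² m³.
I = 2 × 9.64×10⁻⁷ × 1.05×10⁻² / (1.26×10⁻⁶ × 0.009526) = 1.69 A.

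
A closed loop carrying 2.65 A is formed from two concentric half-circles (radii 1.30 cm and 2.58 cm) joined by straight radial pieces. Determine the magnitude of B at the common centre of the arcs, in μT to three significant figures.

The radial connectors point toward the centre, so dl × r̂ = 0 and they contribute nothing.
Each semicircle gives μ₀I/(4R): inner arc 6.40×10⁻⁵ T, outer arc 3.23×10⁻⁵ T.
The two arcs carry current in opposite angular senses, so their fields oppose: B = |6.40×10⁻⁵ − 3.23×10⁻⁵| = 3.18×10⁻⁵ T.

B ≈ 31.8 μT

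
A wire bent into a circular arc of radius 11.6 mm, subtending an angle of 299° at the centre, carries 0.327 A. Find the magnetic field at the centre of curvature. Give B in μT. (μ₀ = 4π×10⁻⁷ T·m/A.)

The Biot–Savart field of a circular arc at its centre is B = μ₀Iφ/(4πR), with φ = 5.219 rad.
B = (4π×10⁻⁷ × 0.327 × 5.219) / (4π × 0.0116) = 1.47×10⁻⁵ T.

B ≈ 14.7 μT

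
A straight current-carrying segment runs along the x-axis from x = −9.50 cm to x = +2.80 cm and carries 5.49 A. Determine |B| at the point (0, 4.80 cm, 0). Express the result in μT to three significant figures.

B ≈ 16.0 μT

For a finite straight segment, B = (μ₀I/4πd)(sinθ₁ + sinθ₂), where θ₁, θ₂ are the angles from the perpendicular to each end.
The perpendicular distance is d = 0.048 m; the end-offsets along the wire are a = 0.095 m and b = 0.028 m.
sinθ₁ = 0.095/√(0.095²+0.048²) = 0.8925; sinθ₂ = 0.028/√(0.028²+0.048²) = 0.5039.
B = (4π×10⁻⁷ × 5.49) / (4π × 0.048) × (0.8925 + 0.5039) = 1.60×10⁻⁵ T.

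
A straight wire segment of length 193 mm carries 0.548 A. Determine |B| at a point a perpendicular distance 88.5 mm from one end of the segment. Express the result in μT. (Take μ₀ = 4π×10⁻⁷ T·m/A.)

B ≈ 0.563 μT

For a finite straight segment, B = (μ₀I/4πd)(sinθ₁ + sinθ₂), where θ₁, θ₂ are the angles from the perpendicular to each end.
The perpendicular foot is at one end, so the two end-offsets along the wire are 0 and L = 0.193 m.
sinθ₁ = 0/√(0²+0.0885²) = 0.0000; sinθ₂ = 0.193/√(0.193²+0.0885²) = 0.9090.
B = (4π×10⁻⁷ × 0.548) / (4π × 0.0885) × (0.0000 + 0.9090) = 5.63×10⁻⁷ T.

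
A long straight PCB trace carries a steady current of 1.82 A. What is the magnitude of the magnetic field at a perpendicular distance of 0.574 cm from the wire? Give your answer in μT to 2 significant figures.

For an infinitely long straight wire, B = μ₀I/(2πd).
B = (4π×10⁻⁷ × 1.82) / (2π × 0.00574) = 6.34×10⁻⁵ T.

B ≈ 63 μT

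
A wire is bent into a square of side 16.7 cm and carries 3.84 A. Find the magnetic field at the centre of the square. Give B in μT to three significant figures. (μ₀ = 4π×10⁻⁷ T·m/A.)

B ≈ 26.0 μT

Each side is a finite straight segment at perpendicular distance d = a/(2 tan(π/4)) = 0.0835 m from the centre, with end-angles ±π/4.
One side contributes B₁ = (μ₀I/4πd)·2 sin(π/4) = 6.50×10⁻⁶ T.
All 4 sides add in the same direction: B = 4 × 6.50×10⁻⁶ = 2.60×10⁻⁵ T.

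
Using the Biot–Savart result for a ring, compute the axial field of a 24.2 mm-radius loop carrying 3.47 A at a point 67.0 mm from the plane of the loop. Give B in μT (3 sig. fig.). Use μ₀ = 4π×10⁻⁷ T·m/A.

B ≈ 3.53 μT

On the axis of a circular loop, B = μ₀IR² / [2(R²+z²)^(3/2)].
R² + z² = (0.0242)² + (0.067)² = 0.005075 m², and (R²+z²)^(3/2) = 3.61×10⁻⁴ m³.
B = (4π×10⁻⁷ × 3.47 × 0.0005856) / (2 × 3.61×10⁻⁴) = 3.53×10⁻⁶ T.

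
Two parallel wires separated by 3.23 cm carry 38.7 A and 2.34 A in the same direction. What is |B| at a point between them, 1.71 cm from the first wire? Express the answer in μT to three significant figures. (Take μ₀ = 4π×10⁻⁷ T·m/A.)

Each long wire gives B = μ₀I/(2πd). Distances are d₁ = 0.0171 m and d₂ = 0.0152 m.
B₁ = 4.53×10⁻⁴ T, B₂ = 3.08×10⁻⁵ T.
Between parallel currents the two contributions point in opposite directions, so they subtract. B = |B₁ − B₂| = |4.53×10⁻⁴ − 3.08×10⁻⁵| = 4.22×10⁻⁴ T.

B ≈ 422 μT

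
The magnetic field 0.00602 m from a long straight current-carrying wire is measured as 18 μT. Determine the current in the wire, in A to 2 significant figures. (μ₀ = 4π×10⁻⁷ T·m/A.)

I ≈ 0.54 A

For a long straight wire B = μ₀I/(2πd), so I = 2πdB/μ₀.
I = 2π × 0.00602 × 1.80×10⁻⁵ / (4π×10⁻⁷) = 0.542 A.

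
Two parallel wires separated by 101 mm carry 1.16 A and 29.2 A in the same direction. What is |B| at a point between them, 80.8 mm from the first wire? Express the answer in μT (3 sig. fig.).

B ≈ 286 μT

Each long wire gives B = μ₀I/(2πd). Distances are d₁ = 0.0808 m and d₂ = 0.0202 m.
B₁ = 2.87×10⁻⁶ T, B₂ = 2.89×10⁻⁴ T.
Between parallel currents the two contributions point in opposite directions, so they subtract. B = |B₁ − B₂| = |2.87×10⁻⁶ − 2.89×10⁻⁴| = 2.86×10⁻⁴ T.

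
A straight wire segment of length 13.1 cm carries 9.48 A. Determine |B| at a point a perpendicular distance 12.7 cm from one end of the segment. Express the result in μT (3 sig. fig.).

For a finite straight segment, B = (μ₀I/4πd)(sinθ₁ + sinθ₂), where θ₁, θ₂ are the angles from the perpendicular to each end.
The perpendicular foot is at one end, so the two end-offsets along the wire are 0 and L = 0.131 m.
sinθ₁ = 0/√(0²+0.127²) = 0.0000; sinθ₂ = 0.131/√(0.131²+0.127²) = 0.7180.
B = (4π×10⁻⁷ × 9.48) / (4π × 0.127) × (0.0000 + 0.7180) = 5.36×10⁻⁶ T.

B ≈ 5.36 μT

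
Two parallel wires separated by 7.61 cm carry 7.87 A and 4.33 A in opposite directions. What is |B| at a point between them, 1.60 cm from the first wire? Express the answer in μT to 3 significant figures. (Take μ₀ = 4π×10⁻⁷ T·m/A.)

B ≈ 113 μT

Each long wire gives B = μ₀I/(2πd). Distances are d₁ = 0.016 m and d₂ = 0.0601 m.
B₁ = 9.84×10⁻⁵ T, B₂ = 1.44×10⁻⁵ T.
Between antiparallel currents both contributions point the same way, so they add. B = B₁ + B₂ = 9.84×10⁻⁵ + 1.44×10⁻⁵ = 1.13×10⁻⁴ T.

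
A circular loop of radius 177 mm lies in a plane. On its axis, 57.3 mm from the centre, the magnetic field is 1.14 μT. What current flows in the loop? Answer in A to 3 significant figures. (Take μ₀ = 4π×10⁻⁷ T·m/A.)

On the axis of a loop, B = μ₀IR²/[2(R²+z²)^(3/2)], so I = 2B(R²+z²)^(3/2)/(μ₀R²).
R² + z² = 0.03133 + 0.003283 = 0.03461 m²; raised to 3/2 gives 6.44×10⁻³ m³.
I = 2 × 1.14×10⁻⁶ × 6.44×10⁻³ / (1.26×10⁻⁶ × 0.03133) = 0.373 A.

I ≈ 0.373 A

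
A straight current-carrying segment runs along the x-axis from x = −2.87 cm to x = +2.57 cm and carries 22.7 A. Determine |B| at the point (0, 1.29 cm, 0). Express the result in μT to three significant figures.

For a finite straight segment, B = (μ₀I/4πd)(sinθ₁ + sinθ₂), where θ₁, θ₂ are the angles from the perpendicular to each end.
The perpendicular distance is d = 0.0129 m; the end-offsets along the wire are a = 0.0287 m and b = 0.0257 m.
sinθ₁ = 0.0287/√(0.0287²+0.0129²) = 0.9121; sinθ₂ = 0.0257/√(0.0257²+0.0129²) = 0.8937.
B = (4π×10⁻⁷ × 22.7) / (4π × 0.0129) × (0.9121 + 0.8937) = 3.18×10⁻⁴ T.

B ≈ 318 μT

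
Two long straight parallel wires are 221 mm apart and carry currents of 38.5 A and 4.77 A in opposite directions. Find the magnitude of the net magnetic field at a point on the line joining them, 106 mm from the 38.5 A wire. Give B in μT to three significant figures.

Each long wire gives B = μ₀I/(2πd). Distances are d₁ = 0.106 m and d₂ = 0.115 m.
B₁ = 7.26×10⁻⁵ T, B₂ = 8.30×10⁻⁶ T.
Between antiparallel currents both contributions point the same way, so they add. B = B₁ + B₂ = 7.26×10⁻⁵ + 8.30×10⁻⁶ = 8.09×10⁻⁵ T.

B ≈ 80.9 μT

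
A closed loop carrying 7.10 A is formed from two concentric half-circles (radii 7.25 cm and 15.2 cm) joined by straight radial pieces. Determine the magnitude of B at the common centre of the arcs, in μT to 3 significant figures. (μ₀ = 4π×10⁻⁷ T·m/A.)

B ≈ 16.1 μT

The radial connectors point toward the centre, so dl × r̂ = 0 and they contribute nothing.
Each semicircle gives μ₀I/(4R): inner arc 3.08×10⁻⁵ T, outer arc 1.47×10⁻⁵ T.
The two arcs carry current in opposite angular senses, so their fields oppose: B = |3.08×10⁻⁵ − 1.47×10⁻⁵| = 1.61×10⁻⁵ T.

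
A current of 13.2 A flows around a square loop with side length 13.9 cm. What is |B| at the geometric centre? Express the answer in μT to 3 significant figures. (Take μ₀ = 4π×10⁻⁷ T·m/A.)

Each side is a finite straight segment at perpendicular distance d = a/(2 tan(π/4)) = 0.0695 m from the centre, with end-angles ±π/4.
One side contributes B₁ = (μ₀I/4πd)·2 sin(π/4) = 2.69×10⁻⁵ T.
All 4 sides add in the same direction: B = 4 × 2.69×10⁻⁵ = 1.07×10⁻⁴ T.

B ≈ 107 μT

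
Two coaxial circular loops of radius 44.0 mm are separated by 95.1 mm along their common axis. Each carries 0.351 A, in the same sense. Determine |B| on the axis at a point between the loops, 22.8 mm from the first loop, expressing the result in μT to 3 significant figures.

Each loop contributes B = μ₀IR²/[2(R²+z²)^(3/2)] on the axis, with z measured from that loop.
Loop 1 (z = 0.0228 m): B₁ = 3.51×10⁻⁶ T. Loop 2 (z = 0.0723 m): B₂ = 7.04×10⁻⁷ T.
The fields add: B = B₁ + B₂ = 4.21×10⁻⁶ T.

B ≈ 4.21 μT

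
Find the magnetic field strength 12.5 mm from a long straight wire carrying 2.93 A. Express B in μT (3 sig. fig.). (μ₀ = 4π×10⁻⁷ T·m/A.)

For an infinitely long straight wire, B = μ₀I/(2πd).
B = (4π×10⁻⁷ × 2.93) / (2π × 0.0125) = 4.69×10⁻⁵ T.

B ≈ 46.9 μT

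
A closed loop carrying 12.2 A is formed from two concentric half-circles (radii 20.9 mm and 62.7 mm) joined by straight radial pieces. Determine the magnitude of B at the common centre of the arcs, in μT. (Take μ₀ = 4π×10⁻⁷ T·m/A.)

B ≈ 122 μT

The radial connectors point toward the centre, so dl × r̂ = 0 and they contribute nothing.
Each semicircle gives μ₀I/(4R): inner arc 1.83×10⁻⁴ T, outer arc 6.11×10⁻⁵ T.
The two arcs carry current in opposite angular senses, so their fields oppose: B = |1.83×10⁻⁴ − 6.11×10⁻⁵| = 1.22×10⁻⁴ T.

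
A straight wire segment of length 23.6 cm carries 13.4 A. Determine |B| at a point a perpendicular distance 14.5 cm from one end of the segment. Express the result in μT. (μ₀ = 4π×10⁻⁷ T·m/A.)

For a finite straight segment, B = (μ₀I/4πd)(sinθ₁ + sinθ₂), where θ₁, θ₂ are the angles from the perpendicular to each end.
The perpendicular foot is at one end, so the two end-offsets along the wire are 0 and L = 0.236 m.
sinθ₁ = 0/√(0²+0.145²) = 0.0000; sinθ₂ = 0.236/√(0.236²+0.145²) = 0.8520.
B = (4π×10⁻⁷ × 13.4) / (4π × 0.145) × (0.0000 + 0.8520) = 7.87×10⁻⁶ T.

B ≈ 7.87 μT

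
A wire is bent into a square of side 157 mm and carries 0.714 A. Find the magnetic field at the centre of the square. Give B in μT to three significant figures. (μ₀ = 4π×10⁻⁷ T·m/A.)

Each side is a finite straight segment at perpendicular distance d = a/(2 tan(π/4)) = 0.0785 m from the centre, with end-angles ±π/4.
One side contributes B₁ = (μ₀I/4πd)·2 sin(π/4) = 1.29×10⁻⁶ T.
All 4 sides add in the same direction: B = 4 × 1.29×10⁻⁶ = 5.15×10⁻⁶ T.

B ≈ 5.15 μT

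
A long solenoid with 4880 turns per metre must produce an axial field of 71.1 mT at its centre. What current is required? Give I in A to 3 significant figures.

I ≈ 11.6 A

Inside a long solenoid B = μ₀nI with n = 4880 m⁻¹, so I = B/(μ₀n).
I = 7.11×10⁻² / (4π×10⁻⁷ × 4880) = 11.6 A.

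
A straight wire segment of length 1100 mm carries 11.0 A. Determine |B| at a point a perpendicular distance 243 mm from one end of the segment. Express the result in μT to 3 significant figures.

For a finite straight segment, B = (μ₀I/4πd)(sinθ₁ + sinθ₂), where θ₁, θ₂ are the angles from the perpendicular to each end.
The perpendicular foot is at one end, so the two end-offsets along the wire are 0 and L = 1.1 m.
sinθ₁ = 0/√(0²+0.243²) = 0.0000; sinθ₂ = 1.1/√(1.1²+0.243²) = 0.9765.
B = (4π×10⁻⁷ × 11.0) / (4π × 0.243) × (0.0000 + 0.9765) = 4.42×10⁻⁶ T.

B ≈ 4.42 μT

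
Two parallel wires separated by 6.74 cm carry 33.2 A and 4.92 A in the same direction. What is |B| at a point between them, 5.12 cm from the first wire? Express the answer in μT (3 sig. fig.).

Each long wire gives B = μ₀I/(2πd). Distances are d₁ = 0.0512 m and d₂ = 0.0162 m.
B₁ = 1.30×10⁻⁴ T, B₂ = 6.07×10⁻⁵ T.
Between parallel currents the two contributions point in opposite directions, so they subtract. B = |B₁ − B₂| = |1.30×10⁻⁴ − 6.07×10⁻⁵| = 6.89×10⁻⁵ T.

B ≈ 68.9 μT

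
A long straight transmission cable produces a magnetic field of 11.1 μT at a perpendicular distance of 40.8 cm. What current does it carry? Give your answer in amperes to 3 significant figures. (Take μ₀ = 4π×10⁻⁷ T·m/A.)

I ≈ 22.6 A

For a long straight wire B = μ₀I/(2πd), so I = 2πdB/μ₀.
I = 2π × 0.408 × 1.11×10⁻⁵ / (4π×10⁻⁷) = 22.6 A.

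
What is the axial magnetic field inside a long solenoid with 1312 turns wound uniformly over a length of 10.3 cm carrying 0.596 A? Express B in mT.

Inside a long solenoid, B = μ₀nI with n = 1.274×10⁴ turns/m.
B = 4π×10⁻⁷ × 1.274×10⁴ × 0.596 = 9.54×10⁻³ T.

B ≈ 9.54 mT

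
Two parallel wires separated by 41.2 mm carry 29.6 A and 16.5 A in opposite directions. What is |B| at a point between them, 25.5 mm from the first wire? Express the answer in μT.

B ≈ 442 μT

Each long wire gives B = μ₀I/(2πd). Distances are d₁ = 0.0255 m and d₂ = 0.0157 m.
B₁ = 2.32×10⁻⁴ T, B₂ = 2.10×10⁻⁴ T.
Between antiparallel currents both contributions point the same way, so they add. B = B₁ + B₂ = 2.32×10⁻⁴ + 2.10×10⁻⁴ = 4.42×10⁻⁴ T.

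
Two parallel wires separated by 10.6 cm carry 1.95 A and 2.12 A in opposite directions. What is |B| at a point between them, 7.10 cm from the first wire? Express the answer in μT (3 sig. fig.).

B ≈ 17.6 μT

Each long wire gives B = μ₀I/(2πd). Distances are d₁ = 0.071 m and d₂ = 0.035 m.
B₁ = 5.49×10⁻⁶ T, B₂ = 1.21×10⁻⁵ T.
Between antiparallel currents both contributions point the same way, so they add. B = B₁ + B₂ = 5.49×10⁻⁶ + 1.21×10⁻⁵ = 1.76×10⁻⁵ T.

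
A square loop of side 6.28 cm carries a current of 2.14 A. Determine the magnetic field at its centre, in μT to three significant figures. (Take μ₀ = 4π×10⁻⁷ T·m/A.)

B ≈ 38.6 μT

Each side is a finite straight segment at perpendicular distance d = a/(2 tan(π/4)) = 0.0314 m from the centre, with end-angles ±π/4.
One side contributes B₁ = (μ₀I/4πd)·2 sin(π/4) = 9.64×10⁻⁶ T.
All 4 sides add in the same direction: B = 4 × 9.64×10⁻⁶ = 3.86×10⁻⁵ T.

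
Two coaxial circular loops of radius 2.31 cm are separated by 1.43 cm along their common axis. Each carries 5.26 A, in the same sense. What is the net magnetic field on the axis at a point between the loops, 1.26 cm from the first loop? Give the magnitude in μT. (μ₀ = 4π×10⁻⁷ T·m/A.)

Each loop contributes B = μ₀IR²/[2(R²+z²)^(3/2)] on the axis, with z measured from that loop.
Loop 1 (z = 0.0126 m): B₁ = 9.68×10⁻⁵ T. Loop 2 (z = 0.0017 m): B₂ = 1.42×10⁻⁴ T.
The fields add: B = B₁ + B₂ = 2.39×10⁻⁴ T.

B ≈ 239 μT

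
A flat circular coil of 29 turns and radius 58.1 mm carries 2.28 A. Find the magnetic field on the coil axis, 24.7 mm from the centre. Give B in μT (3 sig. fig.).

For an N-turn flat coil, B = Nμ₀IR²/[2(R²+z²)^(3/2)] with R = 0.0581 m, z = 0.0247 m.
B = 29 × 1.92×10⁻⁵ T = 5.57×10⁻⁴ T.

B ≈ 557 μT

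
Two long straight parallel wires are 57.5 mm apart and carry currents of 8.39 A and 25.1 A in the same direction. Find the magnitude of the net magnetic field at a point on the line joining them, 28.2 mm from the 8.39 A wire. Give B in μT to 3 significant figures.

Each long wire gives B = μ₀I/(2πd). Distances are d₁ = 0.0282 m and d₂ = 0.0293 m.
B₁ = 5.95×10⁻⁵ T, B₂ = 1.71×10⁻⁴ T.
Between parallel currents the two contributions point in opposite directions, so they subtract. B = |B₁ − B₂| = |5.95×10⁻⁵ − 1.71×10⁻⁴| = 1.12×10⁻⁴ T.

B ≈ 112 μT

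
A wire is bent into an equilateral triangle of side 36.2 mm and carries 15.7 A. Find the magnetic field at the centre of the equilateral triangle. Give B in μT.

B ≈ 781 μT

Each side is a finite straight segment at perpendicular distance d = a/(2 tan(π/3)) = 0.01045 m from the centre, with end-angles ±π/3.
One side contributes B₁ = (μ₀I/4πd)·2 sin(π/3) = 2.60×10⁻⁴ T.
All 3 sides add in the same direction: B = 3 × 2.60×10⁻⁴ = 7.81×10⁻⁴ T.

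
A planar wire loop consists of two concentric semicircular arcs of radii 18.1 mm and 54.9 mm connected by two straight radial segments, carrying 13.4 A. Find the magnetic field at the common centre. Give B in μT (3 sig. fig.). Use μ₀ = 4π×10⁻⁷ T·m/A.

The radial connectors point toward the centre, so dl × r̂ = 0 and they contribute nothing.
Each semicircle gives μ₀I/(4R): inner arc 2.33×10⁻⁴ T, outer arc 7.67×10⁻⁵ T.
The two arcs carry current in opposite angular senses, so their fields oppose: B = |2.33×10⁻⁴ − 7.67×10⁻⁵| = 1.56×10⁻⁴ T.

B ≈ 156 μT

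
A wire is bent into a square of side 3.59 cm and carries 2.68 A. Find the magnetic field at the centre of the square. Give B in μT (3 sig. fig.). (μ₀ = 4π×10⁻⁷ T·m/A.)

B ≈ 84.5 μT

Each side is a finite straight segment at perpendicular distance d = a/(2 tan(π/4)) = 0.01795 m from the centre, with end-angles ±π/4.
One side contributes B₁ = (μ₀I/4πd)·2 sin(π/4) = 2.11×10⁻⁵ T.
All 4 sides add in the same direction: B = 4 × 2.11×10⁻⁵ = 8.45×10⁻⁵ T.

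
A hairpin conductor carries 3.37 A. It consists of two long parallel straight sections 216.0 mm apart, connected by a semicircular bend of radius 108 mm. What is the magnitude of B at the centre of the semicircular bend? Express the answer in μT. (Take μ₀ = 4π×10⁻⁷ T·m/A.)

B ≈ 16.0 μT

The semicircular arc contributes B_arc = μ₀I·π/(4πR) = μ₀I/(4R) = 9.80×10⁻⁶ T.
Each semi-infinite lead is at perpendicular distance R = 0.108 m from the centre, with the perpendicular foot at its near end, so it contributes μ₀I/(4πR); both point the same way, together 6.24×10⁻⁶ T.
Arc and leads all point the same direction: B = 9.80×10⁻⁶ + 6.24×10⁻⁶ = 1.60×10⁻⁵ T.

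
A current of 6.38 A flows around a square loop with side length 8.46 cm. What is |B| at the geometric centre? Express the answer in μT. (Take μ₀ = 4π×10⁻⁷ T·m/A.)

Each side is a finite straight segment at perpendicular distance d = a/(2 tan(π/4)) = 0.0423 m from the centre, with end-angles ±π/4.
One side contributes B₁ = (μ₀I/4πd)·2 sin(π/4) = 2.13×10⁻⁵ T.
All 4 sides add in the same direction: B = 4 × 2.13×10⁻⁵ = 8.53×10⁻⁵ T.

B ≈ 85.3 μT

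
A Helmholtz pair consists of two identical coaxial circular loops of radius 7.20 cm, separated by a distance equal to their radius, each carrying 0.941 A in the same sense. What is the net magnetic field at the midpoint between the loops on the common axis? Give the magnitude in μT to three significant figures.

Each loop contributes B = μ₀IR²/[2(R²+z²)^(3/2)] on the axis, with z measured from that loop.
Loop 1 (z = 0.036 m): B₁ = 5.88×10⁻⁶ T. Loop 2 (z = 0.036 m): B₂ = 5.88×10⁻⁶ T.
The fields add: B = B₁ + B₂ = 1.18×10⁻⁵ T.

B ≈ 11.8 μT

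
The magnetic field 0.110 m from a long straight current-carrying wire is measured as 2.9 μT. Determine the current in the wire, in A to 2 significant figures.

I ≈ 1.6 A

For a long straight wire B = μ₀I/(2πd), so I = 2πdB/μ₀.
I = 2π × 0.11 × 2.90×10⁻⁶ / (4π×10⁻⁷) = 1.59 A.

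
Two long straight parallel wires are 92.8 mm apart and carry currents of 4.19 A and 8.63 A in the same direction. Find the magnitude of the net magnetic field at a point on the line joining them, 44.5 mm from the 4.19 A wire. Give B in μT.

B ≈ 16.9 μT

Each long wire gives B = μ₀I/(2πd). Distances are d₁ = 0.0445 m and d₂ = 0.0483 m.
B₁ = 1.88×10⁻⁵ T, B₂ = 3.57×10⁻⁵ T.
Between parallel currents the two contributions point in opposite directions, so they subtract. B = |B₁ − B₂| = |1.88×10⁻⁵ − 3.57×10⁻⁵| = 1.69×10⁻⁵ T.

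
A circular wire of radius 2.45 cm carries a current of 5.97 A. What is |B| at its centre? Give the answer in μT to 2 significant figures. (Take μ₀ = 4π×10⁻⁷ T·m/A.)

B ≈ 150 μT

At the centre of a circular loop the Biot–Savart law gives B = μ₀I/(2R).
B = (4π×10⁻⁷ × 5.97) / (2 × 0.0245) = 1.53×10⁻⁴ T.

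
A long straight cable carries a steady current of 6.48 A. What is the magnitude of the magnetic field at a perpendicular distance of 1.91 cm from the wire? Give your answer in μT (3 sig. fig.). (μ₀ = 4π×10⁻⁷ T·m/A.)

For an infinitely long straight wire, B = μ₀I/(2πd).
B = (4π×10⁻⁷ × 6.48) / (2π × 0.0191) = 6.79×10⁻⁵ T.

B ≈ 67.9 μT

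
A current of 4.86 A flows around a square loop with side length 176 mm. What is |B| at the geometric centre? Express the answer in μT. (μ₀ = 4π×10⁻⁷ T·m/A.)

Each side is a finite straight segment at perpendicular distance d = a/(2 tan(π/4)) = 0.088 m from the centre, with end-angles ±π/4.
One side contributes B₁ = (μ₀I/4πd)·2 sin(π/4) = 7.81×10⁻⁶ T.
All 4 sides add in the same direction: B = 4 × 7.81×10⁻⁶ = 3.12×10⁻⁵ T.

B ≈ 31.2 μT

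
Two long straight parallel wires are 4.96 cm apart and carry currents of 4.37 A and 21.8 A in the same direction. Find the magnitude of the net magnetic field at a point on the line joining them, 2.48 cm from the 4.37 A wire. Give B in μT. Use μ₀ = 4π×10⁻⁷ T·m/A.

Each long wire gives B = μ₀I/(2πd). Distances are d₁ = 0.0248 m and d₂ = 0.0248 m.
B₁ = 3.52×10⁻⁵ T, B₂ = 1.76×10⁻⁴ T.
Between parallel currents the two contributions point in opposite directions, so they subtract. B = |B₁ − B₂| = |3.52×10⁻⁵ − 1.76×10⁻⁴| = 1.41×10⁻⁴ T.

B ≈ 141 μT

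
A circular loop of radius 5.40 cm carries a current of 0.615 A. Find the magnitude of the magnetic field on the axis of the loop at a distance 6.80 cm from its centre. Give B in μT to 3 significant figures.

B ≈ 1.72 μT

On the axis of a circular loop, B = μ₀IR² / [2(R²+z²)^(3/2)].
R² + z² = (0.054)² + (0.068)² = 0.00754 m², and (R²+z²)^(3/2) = 6.55×10⁻⁴ m³.
B = (4π×10⁻⁷ × 0.615 × 0.002916) / (2 × 6.55×10⁻⁴) = 1.72×10⁻⁶ T.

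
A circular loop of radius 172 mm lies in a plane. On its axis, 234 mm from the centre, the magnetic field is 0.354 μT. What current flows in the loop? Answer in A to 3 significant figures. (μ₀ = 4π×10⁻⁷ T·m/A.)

On the axis of a loop, B = μ₀IR²/[2(R²+z²)^(3/2)], so I = 2B(R²+z²)^(3/2)/(μ₀R²).
R² + z² = 0.02958 + 0.05476 = 0.08434 m²; raised to 3/2 gives 2.45×10⁻² m³.
I = 2 × 3.54×10⁻⁷ × 2.45×10⁻² / (1.26×10⁻⁶ × 0.02958) = 0.466 A.

I ≈ 0.466 A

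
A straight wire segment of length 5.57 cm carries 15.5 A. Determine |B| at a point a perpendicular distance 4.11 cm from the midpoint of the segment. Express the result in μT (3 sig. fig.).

For a finite straight segment, B = (μ₀I/4πd)(sinθ₁ + sinθ₂), where θ₁, θ₂ are the angles from the perpendicular to each end.
The perpendicular from the point meets the wire at its midpoint, so each end is L/2 = 0.02785 m away along the wire.
sinθ₁ = 0.02785/√(0.02785²+0.0411²) = 0.5610; sinθ₂ = 0.02785/√(0.02785²+0.0411²) = 0.5610.
B = (4π×10⁻⁷ × 15.5) / (4π × 0.0411) × (0.5610 + 0.5610) = 4.23×10⁻⁵ T.

B ≈ 42.3 μT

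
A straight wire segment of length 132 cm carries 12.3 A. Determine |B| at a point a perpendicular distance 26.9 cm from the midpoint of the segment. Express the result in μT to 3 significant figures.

B ≈ 8.47 μT

For a finite straight segment, B = (μ₀I/4πd)(sinθ₁ + sinθ₂), where θ₁, θ₂ are the angles from the perpendicular to each end.
The perpendicular from the point meets the wire at its midpoint, so each end is L/2 = 0.66 m away along the wire.
sinθ₁ = 0.66/√(0.66²+0.269²) = 0.9260; sinθ₂ = 0.66/√(0.66²+0.269²) = 0.9260.
B = (4π×10⁻⁷ × 12.3) / (4π × 0.269) × (0.9260 + 0.9260) = 8.47×10⁻⁶ T.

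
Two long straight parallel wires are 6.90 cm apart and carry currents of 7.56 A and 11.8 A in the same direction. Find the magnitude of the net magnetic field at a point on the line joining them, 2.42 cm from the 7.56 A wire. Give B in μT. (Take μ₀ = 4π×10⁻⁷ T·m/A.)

B ≈ 9.80 μT

Each long wire gives B = μ₀I/(2πd). Distances are d₁ = 0.0242 m and d₂ = 0.0448 m.
B₁ = 6.25×10⁻⁵ T, B₂ = 5.27×10⁻⁵ T.
Between parallel currents the two contributions point in opposite directions, so they subtract. B = |B₁ − B₂| = |6.25×10⁻⁵ − 5.27×10⁻⁵| = 9.80×10⁻⁶ T.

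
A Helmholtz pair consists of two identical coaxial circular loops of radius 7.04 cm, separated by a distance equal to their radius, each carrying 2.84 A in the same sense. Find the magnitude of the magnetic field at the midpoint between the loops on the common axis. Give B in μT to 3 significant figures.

B ≈ 36.3 μT

Each loop contributes B = μ₀IR²/[2(R²+z²)^(3/2)] on the axis, with z measured from that loop.
Loop 1 (z = 0.0352 m): B₁ = 1.81×10⁻⁵ T. Loop 2 (z = 0.0352 m): B₂ = 1.81×10⁻⁵ T.
The fields add: B = B₁ + B₂ = 3.63×10⁻⁵ T.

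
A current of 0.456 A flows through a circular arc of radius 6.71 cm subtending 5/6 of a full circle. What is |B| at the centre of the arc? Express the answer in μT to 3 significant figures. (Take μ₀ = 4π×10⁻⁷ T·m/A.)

The Biot–Savart field of a circular arc at its centre is B = μ₀Iφ/(4πR), with φ = 5.236 rad.
B = (4π×10⁻⁷ × 0.456 × 5.236) / (4π × 0.0671) = 3.56×10⁻⁶ T.

B ≈ 3.56 μT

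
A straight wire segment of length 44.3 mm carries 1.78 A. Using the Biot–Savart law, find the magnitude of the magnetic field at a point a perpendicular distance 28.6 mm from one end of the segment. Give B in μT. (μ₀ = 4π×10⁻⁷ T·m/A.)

B ≈ 5.23 μT

For a finite straight segment, B = (μ₀I/4πd)(sinθ₁ + sinθ₂), where θ₁, θ₂ are the angles from the perpendicular to each end.
The perpendicular foot is at one end, so the two end-offsets along the wire are 0 and L = 0.0443 m.
sinθ₁ = 0/√(0²+0.0286²) = 0.0000; sinθ₂ = 0.0443/√(0.0443²+0.0286²) = 0.8401.
B = (4π×10⁻⁷ × 1.78) / (4π × 0.0286) × (0.0000 + 0.8401) = 5.23×10⁻⁶ T.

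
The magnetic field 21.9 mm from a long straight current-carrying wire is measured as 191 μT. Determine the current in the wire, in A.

I ≈ 20.9 A

For a long straight wire B = μ₀I/(2πd), so I = 2πdB/μ₀.
I = 2π × 0.0219 × 1.91×10⁻⁴ / (4π×10⁻⁷) = 20.9 A.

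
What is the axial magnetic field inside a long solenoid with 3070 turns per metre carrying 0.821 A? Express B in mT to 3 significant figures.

B ≈ 3.17 mT

Inside a long solenoid, B = μ₀nI with n = 3070 turns/m.
B = 4π×10⁻⁷ × 3070 × 0.821 = 3.17×10⁻³ T.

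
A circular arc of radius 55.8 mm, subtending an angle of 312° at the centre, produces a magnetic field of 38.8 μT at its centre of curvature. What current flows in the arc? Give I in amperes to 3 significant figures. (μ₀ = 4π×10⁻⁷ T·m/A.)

For a circular arc, B = μ₀Iφ/(4πR) with φ in radians; here φ = 5.445 rad.
So I = 4πRB/(μ₀φ) = 4π × 0.0558 × 3.88×10⁻⁵ / (4π×10⁻⁷ × 5.445) = 3.98 A.

I ≈ 3.98 A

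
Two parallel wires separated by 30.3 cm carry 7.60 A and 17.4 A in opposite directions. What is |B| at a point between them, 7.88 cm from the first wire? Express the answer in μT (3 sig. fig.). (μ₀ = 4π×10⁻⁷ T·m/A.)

Each long wire gives B = μ₀I/(2πd). Distances are d₁ = 0.0788 m and d₂ = 0.2242 m.
B₁ = 1.93×10⁻⁵ T, B₂ = 1.55×10⁻⁵ T.
Between antiparallel currents both contributions point the same way, so they add. B = B₁ + B₂ = 1.93×10⁻⁵ + 1.55×10⁻⁵ = 3.48×10⁻⁵ T.

B ≈ 34.8 μT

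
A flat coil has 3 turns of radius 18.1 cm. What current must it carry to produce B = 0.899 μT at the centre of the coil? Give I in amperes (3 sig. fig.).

For an N-turn coil, B = Nμ₀I/(2R) with R = 0.181 m, so I = 2RB/(Nμ₀) = 2 × 0.181 × 8.99×10⁻⁷ / (3 × 4π×10⁻⁷) = 8.63×10⁻² A.

I ≈ 0.0863 A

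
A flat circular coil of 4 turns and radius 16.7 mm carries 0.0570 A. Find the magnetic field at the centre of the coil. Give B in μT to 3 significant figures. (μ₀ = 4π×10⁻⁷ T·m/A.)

For an N-turn flat coil, B = Nμ₀I/(2R) with R = 0.0167 m.
B = 4 × 2.14×10⁻⁶ T = 8.58×10⁻⁶ T.

B ≈ 8.58 μT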